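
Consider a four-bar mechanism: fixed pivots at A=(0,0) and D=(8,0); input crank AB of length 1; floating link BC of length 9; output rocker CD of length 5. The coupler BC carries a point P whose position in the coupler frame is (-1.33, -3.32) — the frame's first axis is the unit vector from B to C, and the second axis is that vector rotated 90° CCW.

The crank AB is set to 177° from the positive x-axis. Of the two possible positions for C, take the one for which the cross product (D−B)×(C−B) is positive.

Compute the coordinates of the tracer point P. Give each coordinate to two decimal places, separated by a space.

-0.37 -3.47

A=(0,0), D=(8.00,0)
B = A + 1.00·(cos177°, sin177°) = (-0.9986, 0.0523)
|BD| = 8.9988
circle(B,9.00) ∩ circle(D,5.00): a=7.6109, h=4.8035
  candidates: C₊=(6.6401,4.8115) cross=43.226; C₋=(6.5842,-4.7954) cross=-43.226
  mode + wants cross > 0 → take C=(6.6401,4.8115) (cross=43.226)
ex = (C−B)/|BC| = (0.8487,0.5288); ey = (-0.5288,0.8487)
P = B + -1.33·ex + -3.32·ey = (-0.3719,-3.4688)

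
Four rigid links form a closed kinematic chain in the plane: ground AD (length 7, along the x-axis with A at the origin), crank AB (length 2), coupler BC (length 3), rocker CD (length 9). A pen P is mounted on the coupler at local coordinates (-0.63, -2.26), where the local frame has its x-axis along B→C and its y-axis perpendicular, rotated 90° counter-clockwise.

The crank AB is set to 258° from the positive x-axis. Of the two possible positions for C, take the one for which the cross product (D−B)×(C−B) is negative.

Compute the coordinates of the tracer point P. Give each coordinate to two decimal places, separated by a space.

-2.65 -1.25

A=(0,0), D=(7.00,0)
B = A + 2.00·(cos258°, sin258°) = (-0.4158, -1.9563)
|BD| = 7.6695
circle(B,3.00) ∩ circle(D,9.00): a=-0.8591, h=2.8743
  candidates: C₊=(-1.9797,0.6038) cross=22.045; C₋=(-0.5134,-4.9547) cross=-22.045
  mode - wants cross < 0 → take C=(-0.5134,-4.9547) (cross=-22.045)
ex = (C−B)/|BC| = (-0.0325,-0.9995); ey = (0.9995,-0.0325)
P = B + -0.63·ex + -2.26·ey = (-2.6541,-1.2531)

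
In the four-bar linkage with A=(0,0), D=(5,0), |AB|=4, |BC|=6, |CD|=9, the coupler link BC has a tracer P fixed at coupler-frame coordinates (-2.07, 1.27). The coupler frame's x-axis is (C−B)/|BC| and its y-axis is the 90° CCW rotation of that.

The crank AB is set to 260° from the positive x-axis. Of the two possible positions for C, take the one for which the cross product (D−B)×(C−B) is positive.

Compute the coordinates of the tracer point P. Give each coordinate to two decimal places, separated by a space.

-0.65 -6.37

A=(0,0), D=(5.00,0)
B = A + 4.00·(cos260°, sin260°) = (-0.6946, -3.9392)
|BD| = 6.9243
circle(B,6.00) ∩ circle(D,9.00): a=0.2127, h=5.9962
  candidates: C₊=(-3.9309,1.1131) cross=41.520; C₋=(2.8916,-8.7496) cross=-41.520
  mode + wants cross > 0 → take C=(-3.9309,1.1131) (cross=41.520)
ex = (C−B)/|BC| = (-0.5394,0.8421); ey = (-0.8421,-0.5394)
P = B + -2.07·ex + 1.27·ey = (-0.6475,-6.3673)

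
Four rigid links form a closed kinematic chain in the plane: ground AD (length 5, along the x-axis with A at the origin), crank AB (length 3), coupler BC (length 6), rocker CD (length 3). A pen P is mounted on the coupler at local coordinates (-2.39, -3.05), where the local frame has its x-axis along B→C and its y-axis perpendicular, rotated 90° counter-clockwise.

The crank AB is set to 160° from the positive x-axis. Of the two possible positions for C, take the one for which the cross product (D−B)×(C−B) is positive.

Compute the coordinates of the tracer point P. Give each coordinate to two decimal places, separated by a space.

A=(0,0), D=(5.00,0)
B = A + 3.00·(cos160°, sin160°) = (-2.8191, 1.0261)
|BD| = 7.8861
circle(B,6.00) ∩ circle(D,3.00): a=5.6549, h=2.0054
  candidates: C₊=(3.0487,2.2787) cross=15.815; C₋=(2.5269,-1.6981) cross=-15.815
  mode + wants cross > 0 → take C=(3.0487,2.2787) (cross=15.815)
ex = (C−B)/|BC| = (0.9780,0.2088); ey = (-0.2088,0.9780)
P = B + -2.39·ex + -3.05·ey = (-4.5197,-2.4557)

-4.52 -2.46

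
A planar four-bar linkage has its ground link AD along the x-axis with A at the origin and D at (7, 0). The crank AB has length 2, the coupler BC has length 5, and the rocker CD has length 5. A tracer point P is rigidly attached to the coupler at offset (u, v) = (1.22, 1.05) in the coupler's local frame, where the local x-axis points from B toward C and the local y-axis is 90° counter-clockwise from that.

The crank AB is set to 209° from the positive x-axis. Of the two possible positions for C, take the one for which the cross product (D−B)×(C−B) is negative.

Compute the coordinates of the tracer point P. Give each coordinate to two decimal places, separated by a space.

A=(0,0), D=(7.00,0)
B = A + 2.00·(cos209°, sin209°) = (-1.7492, -0.9696)
|BD| = 8.8028
circle(B,5.00) ∩ circle(D,5.00): a=4.4014, h=2.3723
  candidates: C₊=(2.3641,1.8730) cross=20.883; C₋=(2.8867,-2.8426) cross=-20.883
  mode - wants cross < 0 → take C=(2.8867,-2.8426) (cross=-20.883)
ex = (C−B)/|BC| = (0.9272,-0.3746); ey = (0.3746,0.9272)
P = B + 1.22·ex + 1.05·ey = (-0.2247,-0.4531)

-0.22 -0.45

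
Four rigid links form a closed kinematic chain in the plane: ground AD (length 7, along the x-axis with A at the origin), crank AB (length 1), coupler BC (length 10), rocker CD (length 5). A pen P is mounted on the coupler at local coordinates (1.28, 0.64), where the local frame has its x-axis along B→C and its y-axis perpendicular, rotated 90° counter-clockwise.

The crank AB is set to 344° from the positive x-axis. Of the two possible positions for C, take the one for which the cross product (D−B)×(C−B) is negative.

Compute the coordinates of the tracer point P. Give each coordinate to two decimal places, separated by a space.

2.38 -0.11

A=(0,0), D=(7.00,0)
B = A + 1.00·(cos344°, sin344°) = (0.9613, -0.2756)
|BD| = 6.0450
circle(B,10.00) ∩ circle(D,5.00): a=9.2260, h=3.8577
  candidates: C₊=(10.0017,3.9987) cross=23.320; C₋=(10.3535,-3.7086) cross=-23.320
  mode - wants cross < 0 → take C=(10.3535,-3.7086) (cross=-23.320)
ex = (C−B)/|BC| = (0.9392,-0.3433); ey = (0.3433,0.9392)
P = B + 1.28·ex + 0.64·ey = (2.3832,-0.1140)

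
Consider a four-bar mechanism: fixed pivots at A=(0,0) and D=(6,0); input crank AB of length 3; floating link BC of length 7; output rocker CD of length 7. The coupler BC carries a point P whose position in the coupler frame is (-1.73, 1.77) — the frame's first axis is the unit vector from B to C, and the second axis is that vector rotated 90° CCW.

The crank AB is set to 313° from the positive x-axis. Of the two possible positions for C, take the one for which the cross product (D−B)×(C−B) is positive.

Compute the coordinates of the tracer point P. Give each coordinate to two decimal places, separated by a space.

0.61 -4.21

A=(0,0), D=(6.00,0)
B = A + 3.00·(cos313°, sin313°) = (2.0460, -2.1941)
|BD| = 4.5220
circle(B,7.00) ∩ circle(D,7.00): a=2.2610, h=6.6248
  candidates: C₊=(0.8086,4.6957) cross=29.957; C₋=(7.2374,-6.8898) cross=-29.957
  mode + wants cross > 0 → take C=(0.8086,4.6957) (cross=29.957)
ex = (C−B)/|BC| = (-0.1768,0.9843); ey = (-0.9843,-0.1768)
P = B + -1.73·ex + 1.77·ey = (0.6097,-4.2097)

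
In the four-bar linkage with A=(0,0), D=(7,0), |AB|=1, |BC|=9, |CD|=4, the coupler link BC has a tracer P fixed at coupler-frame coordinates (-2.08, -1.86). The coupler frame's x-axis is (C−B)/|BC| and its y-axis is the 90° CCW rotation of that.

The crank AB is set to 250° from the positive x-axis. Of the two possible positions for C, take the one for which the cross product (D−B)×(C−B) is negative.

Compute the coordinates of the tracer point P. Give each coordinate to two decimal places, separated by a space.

A=(0,0), D=(7.00,0)
B = A + 1.00·(cos250°, sin250°) = (-0.3420, -0.9397)
|BD| = 7.4019
circle(B,9.00) ∩ circle(D,4.00): a=8.0917, h=3.9401
  candidates: C₊=(7.1840,3.9958) cross=29.164; C₋=(8.1844,-3.8206) cross=-29.164
  mode - wants cross < 0 → take C=(8.1844,-3.8206) (cross=-29.164)
ex = (C−B)/|BC| = (0.9474,-0.3201); ey = (0.3201,0.9474)
P = B + -2.08·ex + -1.86·ey = (-2.9080,-2.0360)

-2.91 -2.04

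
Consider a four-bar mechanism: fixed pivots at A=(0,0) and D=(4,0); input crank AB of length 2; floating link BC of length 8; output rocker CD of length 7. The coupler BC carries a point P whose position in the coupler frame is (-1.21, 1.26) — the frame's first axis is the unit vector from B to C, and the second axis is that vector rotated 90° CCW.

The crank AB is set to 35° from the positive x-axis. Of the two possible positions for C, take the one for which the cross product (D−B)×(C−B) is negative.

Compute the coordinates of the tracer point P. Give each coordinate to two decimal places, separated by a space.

2.78 2.47

A=(0,0), D=(4.00,0)
B = A + 2.00·(cos35°, sin35°) = (1.6383, 1.1472)
|BD| = 2.6256
circle(B,8.00) ∩ circle(D,7.00): a=4.1693, h=6.8277
  candidates: C₊=(8.3717,5.4670) cross=17.926; C₋=(2.4055,-6.8160) cross=-17.926
  mode - wants cross < 0 → take C=(2.4055,-6.8160) (cross=-17.926)
ex = (C−B)/|BC| = (0.0959,-0.9954); ey = (0.9954,0.0959)
P = B + -1.21·ex + 1.26·ey = (2.7765,2.4724)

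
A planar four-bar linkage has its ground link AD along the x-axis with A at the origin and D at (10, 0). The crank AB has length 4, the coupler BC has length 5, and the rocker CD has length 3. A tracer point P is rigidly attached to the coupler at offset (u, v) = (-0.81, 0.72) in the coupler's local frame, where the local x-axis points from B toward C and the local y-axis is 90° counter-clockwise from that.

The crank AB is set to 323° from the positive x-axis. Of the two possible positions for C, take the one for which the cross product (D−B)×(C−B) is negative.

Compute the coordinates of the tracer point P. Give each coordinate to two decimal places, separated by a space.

A=(0,0), D=(10.00,0)
B = A + 4.00·(cos323°, sin323°) = (3.1945, -2.4073)
|BD| = 7.2187
circle(B,5.00) ∩ circle(D,3.00): a=4.7176, h=1.6567
  candidates: C₊=(7.0896,0.7278) cross=11.959; C₋=(8.1945,-2.3959) cross=-11.959
  mode - wants cross < 0 → take C=(8.1945,-2.3959) (cross=-11.959)
ex = (C−B)/|BC| = (1.0000,0.0023); ey = (-0.0023,1.0000)
P = B + -0.81·ex + 0.72·ey = (2.3829,-1.6891)

2.38 -1.69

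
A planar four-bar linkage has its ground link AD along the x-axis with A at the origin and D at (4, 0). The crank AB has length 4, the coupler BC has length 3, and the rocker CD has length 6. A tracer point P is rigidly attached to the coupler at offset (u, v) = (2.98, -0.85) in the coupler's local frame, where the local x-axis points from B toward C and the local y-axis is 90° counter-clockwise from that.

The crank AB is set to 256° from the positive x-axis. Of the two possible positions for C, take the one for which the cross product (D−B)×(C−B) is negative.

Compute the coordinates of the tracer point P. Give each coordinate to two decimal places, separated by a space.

A=(0,0), D=(4.00,0)
B = A + 4.00·(cos256°, sin256°) = (-0.9677, -3.8812)
|BD| = 6.3041
circle(B,3.00) ∩ circle(D,6.00): a=1.0106, h=2.8247
  candidates: C₊=(-1.9104,-1.0331) cross=17.807; C₋=(1.5677,-5.4849) cross=-17.807
  mode - wants cross < 0 → take C=(1.5677,-5.4849) (cross=-17.807)
ex = (C−B)/|BC| = (0.8451,-0.5346); ey = (0.5346,0.8451)
P = B + 2.98·ex + -0.85·ey = (1.0964,-6.1925)

1.10 -6.19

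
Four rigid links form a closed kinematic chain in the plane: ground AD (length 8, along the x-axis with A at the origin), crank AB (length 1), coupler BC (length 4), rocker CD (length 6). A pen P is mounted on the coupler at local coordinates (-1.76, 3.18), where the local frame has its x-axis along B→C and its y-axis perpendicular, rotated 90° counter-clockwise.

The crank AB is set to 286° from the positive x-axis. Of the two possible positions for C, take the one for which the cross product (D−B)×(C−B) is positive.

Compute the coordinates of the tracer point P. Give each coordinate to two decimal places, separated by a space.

-3.35 -0.67

A=(0,0), D=(8.00,0)
B = A + 1.00·(cos286°, sin286°) = (0.2756, -0.9613)
|BD| = 7.7839
circle(B,4.00) ∩ circle(D,6.00): a=2.6073, h=3.0335
  candidates: C₊=(2.4883,2.3710) cross=23.613; C₋=(3.2376,-3.6496) cross=-23.613
  mode + wants cross > 0 → take C=(2.4883,2.3710) (cross=23.613)
ex = (C−B)/|BC| = (0.5532,0.8331); ey = (-0.8331,0.5532)
P = B + -1.76·ex + 3.18·ey = (-3.3471,-0.6684)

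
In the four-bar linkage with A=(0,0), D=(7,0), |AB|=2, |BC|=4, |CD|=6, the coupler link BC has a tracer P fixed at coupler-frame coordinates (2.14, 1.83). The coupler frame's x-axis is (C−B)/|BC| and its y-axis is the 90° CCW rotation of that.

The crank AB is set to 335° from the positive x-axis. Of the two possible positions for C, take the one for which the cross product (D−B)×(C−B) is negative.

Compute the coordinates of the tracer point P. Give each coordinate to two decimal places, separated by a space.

4.26 -2.24

A=(0,0), D=(7.00,0)
B = A + 2.00·(cos335°, sin335°) = (1.8126, -0.8452)
|BD| = 5.2558
circle(B,4.00) ∩ circle(D,6.00): a=0.7252, h=3.9337
  candidates: C₊=(1.8958,3.1539) cross=20.675; C₋=(3.1610,-4.6111) cross=-20.675
  mode - wants cross < 0 → take C=(3.1610,-4.6111) (cross=-20.675)
ex = (C−B)/|BC| = (0.3371,-0.9415); ey = (0.9415,0.3371)
P = B + 2.14·ex + 1.83·ey = (4.2569,-2.2431)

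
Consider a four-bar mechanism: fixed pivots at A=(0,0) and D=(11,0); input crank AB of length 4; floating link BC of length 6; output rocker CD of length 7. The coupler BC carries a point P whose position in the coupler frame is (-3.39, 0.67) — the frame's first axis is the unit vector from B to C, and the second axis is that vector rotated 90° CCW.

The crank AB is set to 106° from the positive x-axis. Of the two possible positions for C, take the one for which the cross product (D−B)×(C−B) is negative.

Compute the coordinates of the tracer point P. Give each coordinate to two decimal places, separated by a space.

A=(0,0), D=(11.00,0)
B = A + 4.00·(cos106°, sin106°) = (-1.1025, 3.8450)
|BD| = 12.6987
circle(B,6.00) ∩ circle(D,7.00): a=5.8375, h=1.3871
  candidates: C₊=(4.8809,3.3995) cross=17.614; C₋=(4.0409,0.7556) cross=-17.614
  mode - wants cross < 0 → take C=(4.0409,0.7556) (cross=-17.614)
ex = (C−B)/|BC| = (0.8572,-0.5149); ey = (0.5149,0.8572)
P = B + -3.39·ex + 0.67·ey = (-3.6636,6.1650)

-3.66 6.16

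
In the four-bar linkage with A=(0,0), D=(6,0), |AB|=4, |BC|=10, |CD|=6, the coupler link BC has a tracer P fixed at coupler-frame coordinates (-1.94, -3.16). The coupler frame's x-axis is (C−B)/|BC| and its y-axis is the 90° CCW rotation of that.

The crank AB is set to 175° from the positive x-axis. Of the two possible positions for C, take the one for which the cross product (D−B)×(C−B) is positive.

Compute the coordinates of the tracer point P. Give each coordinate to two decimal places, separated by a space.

-3.90 -3.36

A=(0,0), D=(6.00,0)
B = A + 4.00·(cos175°, sin175°) = (-3.9848, 0.3486)
|BD| = 9.9909
circle(B,10.00) ∩ circle(D,6.00): a=8.1984, h=5.7260
  candidates: C₊=(4.4084,5.7850) cross=57.208; C₋=(4.0088,-5.6600) cross=-57.208
  mode + wants cross > 0 → take C=(4.4084,5.7850) (cross=57.208)
ex = (C−B)/|BC| = (0.8393,0.5436); ey = (-0.5436,0.8393)
P = B + -1.94·ex + -3.16·ey = (-3.8951,-3.3583)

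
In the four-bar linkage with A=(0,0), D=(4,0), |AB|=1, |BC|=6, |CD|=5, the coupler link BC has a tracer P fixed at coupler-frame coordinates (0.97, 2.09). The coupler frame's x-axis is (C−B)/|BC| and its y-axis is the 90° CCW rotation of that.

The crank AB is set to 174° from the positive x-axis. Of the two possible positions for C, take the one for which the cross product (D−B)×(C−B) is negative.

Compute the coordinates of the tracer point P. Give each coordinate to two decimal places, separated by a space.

1.27 0.53

A=(0,0), D=(4.00,0)
B = A + 1.00·(cos174°, sin174°) = (-0.9945, 0.1045)
|BD| = 4.9956
circle(B,6.00) ∩ circle(D,5.00): a=3.5988, h=4.8009
  candidates: C₊=(2.7039,4.8291) cross=23.984; C₋=(2.5030,-4.7706) cross=-23.984
  mode - wants cross < 0 → take C=(2.5030,-4.7706) (cross=-23.984)
ex = (C−B)/|BC| = (0.5829,-0.8125); ey = (0.8125,0.5829)
P = B + 0.97·ex + 2.09·ey = (1.2691,0.5347)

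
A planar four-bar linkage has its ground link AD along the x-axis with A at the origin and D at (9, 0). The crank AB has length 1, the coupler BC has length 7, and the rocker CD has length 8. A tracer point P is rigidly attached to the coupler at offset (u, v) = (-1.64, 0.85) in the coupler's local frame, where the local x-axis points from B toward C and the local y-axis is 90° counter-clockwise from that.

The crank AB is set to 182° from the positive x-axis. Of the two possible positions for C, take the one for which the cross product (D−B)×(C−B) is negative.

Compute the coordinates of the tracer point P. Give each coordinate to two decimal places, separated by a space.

-1.33 1.78

A=(0,0), D=(9.00,0)
B = A + 1.00·(cos182°, sin182°) = (-0.9994, -0.0349)
|BD| = 9.9995
circle(B,7.00) ∩ circle(D,8.00): a=4.2497, h=5.5624
  candidates: C₊=(3.2309,5.5423) cross=55.621; C₋=(3.2697,-5.5824) cross=-55.621
  mode - wants cross < 0 → take C=(3.2697,-5.5824) (cross=-55.621)
ex = (C−B)/|BC| = (0.6099,-0.7925); ey = (0.7925,0.6099)
P = B + -1.64·ex + 0.85·ey = (-1.3259,1.7832)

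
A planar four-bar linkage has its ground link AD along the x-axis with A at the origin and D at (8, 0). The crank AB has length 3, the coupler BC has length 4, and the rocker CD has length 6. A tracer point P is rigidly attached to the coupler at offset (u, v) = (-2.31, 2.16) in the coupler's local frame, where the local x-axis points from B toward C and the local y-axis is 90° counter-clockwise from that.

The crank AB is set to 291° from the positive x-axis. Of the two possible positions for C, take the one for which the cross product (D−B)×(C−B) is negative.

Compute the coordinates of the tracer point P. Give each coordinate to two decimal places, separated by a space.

0.22 0.24

A=(0,0), D=(8.00,0)
B = A + 3.00·(cos291°, sin291°) = (1.0751, -2.8007)
|BD| = 7.4698
circle(B,4.00) ∩ circle(D,6.00): a=2.3962, h=3.2028
  candidates: C₊=(2.0956,1.0669) cross=23.925; C₋=(4.4974,-4.8715) cross=-23.925
  mode - wants cross < 0 → take C=(4.4974,-4.8715) (cross=-23.925)
ex = (C−B)/|BC| = (0.8556,-0.5177); ey = (0.5177,0.8556)
P = B + -2.31·ex + 2.16·ey = (0.2170,0.2432)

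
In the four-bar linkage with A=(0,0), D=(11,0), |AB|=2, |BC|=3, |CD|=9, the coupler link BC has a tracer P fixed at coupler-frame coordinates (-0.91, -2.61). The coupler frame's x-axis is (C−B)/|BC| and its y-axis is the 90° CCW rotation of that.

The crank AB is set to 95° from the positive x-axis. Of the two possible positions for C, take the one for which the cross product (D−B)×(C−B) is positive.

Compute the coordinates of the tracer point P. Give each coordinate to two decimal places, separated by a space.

0.02 -0.76

A=(0,0), D=(11.00,0)
B = A + 2.00·(cos95°, sin95°) = (-0.1743, 1.9924)
|BD| = 11.3505
circle(B,3.00) ∩ circle(D,9.00): a=2.5036, h=1.6528
  candidates: C₊=(2.5806,3.1801) cross=18.761; C₋=(2.0003,-0.0743) cross=-18.761
  mode + wants cross > 0 → take C=(2.5806,3.1801) (cross=18.761)
ex = (C−B)/|BC| = (0.9183,0.3959); ey = (-0.3959,0.9183)
P = B + -0.91·ex + -2.61·ey = (0.0234,-0.7646)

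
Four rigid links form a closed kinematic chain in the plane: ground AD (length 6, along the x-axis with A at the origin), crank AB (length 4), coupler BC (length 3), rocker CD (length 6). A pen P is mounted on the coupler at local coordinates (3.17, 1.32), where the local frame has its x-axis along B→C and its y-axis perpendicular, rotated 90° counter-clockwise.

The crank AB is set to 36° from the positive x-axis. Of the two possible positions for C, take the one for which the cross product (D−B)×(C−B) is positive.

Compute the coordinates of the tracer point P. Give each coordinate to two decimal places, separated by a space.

1.97 5.54

A=(0,0), D=(6.00,0)
B = A + 4.00·(cos36°, sin36°) = (3.2361, 2.3511)
|BD| = 3.6287
circle(B,3.00) ∩ circle(D,6.00): a=-1.9060, h=2.3167
  candidates: C₊=(3.2853,5.3507) cross=8.406; C₋=(0.2832,1.8215) cross=-8.406
  mode + wants cross > 0 → take C=(3.2853,5.3507) (cross=8.406)
ex = (C−B)/|BC| = (0.0164,0.9999); ey = (-0.9999,0.0164)
P = B + 3.17·ex + 1.32·ey = (1.9683,5.5424)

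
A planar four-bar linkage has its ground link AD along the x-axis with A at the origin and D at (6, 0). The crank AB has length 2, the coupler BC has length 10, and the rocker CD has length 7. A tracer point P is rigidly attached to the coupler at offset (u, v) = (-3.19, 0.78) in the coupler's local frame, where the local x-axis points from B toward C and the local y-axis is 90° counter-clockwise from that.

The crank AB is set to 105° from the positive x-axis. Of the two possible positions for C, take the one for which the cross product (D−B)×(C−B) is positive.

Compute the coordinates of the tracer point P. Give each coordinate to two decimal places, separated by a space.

A=(0,0), D=(6.00,0)
B = A + 2.00·(cos105°, sin105°) = (-0.5176, 1.9319)
|BD| = 6.7979
circle(B,10.00) ∩ circle(D,7.00): a=7.1501, h=6.9911
  candidates: C₊=(8.3244,6.6028) cross=47.525; C₋=(4.3509,-6.8030) cross=-47.525
  mode + wants cross > 0 → take C=(8.3244,6.6028) (cross=47.525)
ex = (C−B)/|BC| = (0.8842,0.4671); ey = (-0.4671,0.8842)
P = B + -3.19·ex + 0.78·ey = (-3.7026,1.1315)

-3.70 1.13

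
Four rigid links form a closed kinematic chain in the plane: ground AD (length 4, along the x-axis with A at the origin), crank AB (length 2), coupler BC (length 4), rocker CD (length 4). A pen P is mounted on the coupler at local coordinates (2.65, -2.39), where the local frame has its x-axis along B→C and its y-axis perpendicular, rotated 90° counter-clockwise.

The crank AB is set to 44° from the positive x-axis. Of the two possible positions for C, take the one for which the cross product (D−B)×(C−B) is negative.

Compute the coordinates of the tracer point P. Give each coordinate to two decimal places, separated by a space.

-1.26 -0.94

A=(0,0), D=(4.00,0)
B = A + 2.00·(cos44°, sin44°) = (1.4387, 1.3893)
|BD| = 2.9139
circle(B,4.00) ∩ circle(D,4.00): a=1.4569, h=3.7252
  candidates: C₊=(4.4955,3.9692) cross=10.855; C₋=(0.9432,-2.5799) cross=-10.855
  mode - wants cross < 0 → take C=(0.9432,-2.5799) (cross=-10.855)
ex = (C−B)/|BC| = (-0.1239,-0.9923); ey = (0.9923,-0.1239)
P = B + 2.65·ex + -2.39·ey = (-1.2612,-0.9442)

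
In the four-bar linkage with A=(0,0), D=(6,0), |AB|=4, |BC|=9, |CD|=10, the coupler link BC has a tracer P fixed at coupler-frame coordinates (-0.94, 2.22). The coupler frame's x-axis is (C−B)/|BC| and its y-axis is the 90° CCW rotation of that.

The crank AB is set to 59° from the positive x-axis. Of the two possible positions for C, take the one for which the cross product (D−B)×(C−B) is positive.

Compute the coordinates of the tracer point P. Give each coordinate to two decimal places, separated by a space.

-0.16 4.38

A=(0,0), D=(6.00,0)
B = A + 4.00·(cos59°, sin59°) = (2.0602, 3.4287)
|BD| = 5.2229
circle(B,9.00) ∩ circle(D,10.00): a=0.7925, h=8.9650
  candidates: C₊=(8.5433,9.6712) cross=46.823; C₋=(-3.2274,-3.8543) cross=-46.823
  mode + wants cross > 0 → take C=(8.5433,9.6712) (cross=46.823)
ex = (C−B)/|BC| = (0.7203,0.6936); ey = (-0.6936,0.7203)
P = B + -0.94·ex + 2.22·ey = (-0.1568,4.3758)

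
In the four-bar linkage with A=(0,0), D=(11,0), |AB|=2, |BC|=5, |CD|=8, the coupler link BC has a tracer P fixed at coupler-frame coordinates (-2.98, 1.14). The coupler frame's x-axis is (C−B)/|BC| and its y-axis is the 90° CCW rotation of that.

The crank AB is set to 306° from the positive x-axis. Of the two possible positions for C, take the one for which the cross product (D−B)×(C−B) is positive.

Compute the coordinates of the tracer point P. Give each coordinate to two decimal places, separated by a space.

-1.22 -3.72

A=(0,0), D=(11.00,0)
B = A + 2.00·(cos306°, sin306°) = (1.1756, -1.6180)
|BD| = 9.9568
circle(B,5.00) ∩ circle(D,8.00): a=3.0199, h=3.9850
  candidates: C₊=(3.5078,2.8047) cross=39.678; C₋=(4.8029,-5.0593) cross=-39.678
  mode + wants cross > 0 → take C=(3.5078,2.8047) (cross=39.678)
ex = (C−B)/|BC| = (0.4664,0.8846); ey = (-0.8846,0.4664)
P = B + -2.98·ex + 1.14·ey = (-1.2228,-3.7223)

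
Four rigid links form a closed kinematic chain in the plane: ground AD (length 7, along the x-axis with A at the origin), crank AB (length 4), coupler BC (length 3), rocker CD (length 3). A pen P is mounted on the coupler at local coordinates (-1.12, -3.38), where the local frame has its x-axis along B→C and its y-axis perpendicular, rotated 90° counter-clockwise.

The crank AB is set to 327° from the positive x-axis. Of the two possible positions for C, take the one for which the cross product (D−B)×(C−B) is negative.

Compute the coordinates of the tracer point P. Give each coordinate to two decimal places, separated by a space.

A=(0,0), D=(7.00,0)
B = A + 4.00·(cos327°, sin327°) = (3.3547, -2.1786)
|BD| = 4.2467
circle(B,3.00) ∩ circle(D,3.00): a=2.1233, h=2.1193
  candidates: C₊=(4.0901,0.7299) cross=9.000; C₋=(6.2645,-2.9085) cross=-9.000
  mode - wants cross < 0 → take C=(6.2645,-2.9085) (cross=-9.000)
ex = (C−B)/|BC| = (0.9700,-0.2433); ey = (0.2433,0.9700)
P = B + -1.12·ex + -3.38·ey = (1.4460,-5.1845)

1.45 -5.18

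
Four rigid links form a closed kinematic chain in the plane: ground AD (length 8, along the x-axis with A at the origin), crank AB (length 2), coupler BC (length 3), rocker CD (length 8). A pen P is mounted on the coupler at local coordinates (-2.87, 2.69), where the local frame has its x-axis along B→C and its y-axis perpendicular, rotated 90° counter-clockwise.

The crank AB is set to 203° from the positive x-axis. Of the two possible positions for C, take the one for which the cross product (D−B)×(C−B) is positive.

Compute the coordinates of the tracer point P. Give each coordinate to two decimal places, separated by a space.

A=(0,0), D=(8.00,0)
B = A + 2.00·(cos203°, sin203°) = (-1.8410, -0.7815)
|BD| = 9.8720
circle(B,3.00) ∩ circle(D,8.00): a=2.1503, h=2.0919
  candidates: C₊=(0.1370,1.4741) cross=20.651; C₋=(0.4682,-2.6966) cross=-20.651
  mode + wants cross > 0 → take C=(0.1370,1.4741) (cross=20.651)
ex = (C−B)/|BC| = (0.6593,0.7519); ey = (-0.7519,0.6593)
P = B + -2.87·ex + 2.69·ey = (-5.7558,-1.1657)

-5.76 -1.17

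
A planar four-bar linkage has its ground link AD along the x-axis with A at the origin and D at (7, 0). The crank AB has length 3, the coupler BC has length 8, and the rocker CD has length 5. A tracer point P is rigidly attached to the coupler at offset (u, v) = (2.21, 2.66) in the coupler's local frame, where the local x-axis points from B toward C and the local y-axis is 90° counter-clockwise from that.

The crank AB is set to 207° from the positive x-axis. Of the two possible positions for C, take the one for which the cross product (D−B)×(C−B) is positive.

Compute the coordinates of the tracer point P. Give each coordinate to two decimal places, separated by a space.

-2.61 2.10

A=(0,0), D=(7.00,0)
B = A + 3.00·(cos207°, sin207°) = (-2.6730, -1.3620)
|BD| = 9.7684
circle(B,8.00) ∩ circle(D,5.00): a=6.8804, h=4.0816
  candidates: C₊=(3.5711,3.6391) cross=39.871; C₋=(4.7093,-4.4444) cross=-39.871
  mode + wants cross > 0 → take C=(3.5711,3.6391) (cross=39.871)
ex = (C−B)/|BC| = (0.7805,0.6251); ey = (-0.6251,0.7805)
P = B + 2.21·ex + 2.66·ey = (-2.6109,2.0958)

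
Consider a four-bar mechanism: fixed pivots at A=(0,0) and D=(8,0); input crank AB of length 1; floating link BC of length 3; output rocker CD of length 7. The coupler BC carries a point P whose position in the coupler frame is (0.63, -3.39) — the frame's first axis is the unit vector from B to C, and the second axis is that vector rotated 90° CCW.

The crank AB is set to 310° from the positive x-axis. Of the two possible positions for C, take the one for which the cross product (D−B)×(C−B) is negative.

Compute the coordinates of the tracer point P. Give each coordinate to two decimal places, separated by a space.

A=(0,0), D=(8.00,0)
B = A + 1.00·(cos310°, sin310°) = (0.6428, -0.7660)
|BD| = 7.3970
circle(B,3.00) ∩ circle(D,7.00): a=0.9947, h=2.8303
  candidates: C₊=(1.3390,2.1520) cross=20.936; C₋=(1.9252,-3.4781) cross=-20.936
  mode - wants cross < 0 → take C=(1.9252,-3.4781) (cross=-20.936)
ex = (C−B)/|BC| = (0.4275,-0.9040); ey = (0.9040,0.4275)
P = B + 0.63·ex + -3.39·ey = (-2.1525,-2.7847)

-2.15 -2.78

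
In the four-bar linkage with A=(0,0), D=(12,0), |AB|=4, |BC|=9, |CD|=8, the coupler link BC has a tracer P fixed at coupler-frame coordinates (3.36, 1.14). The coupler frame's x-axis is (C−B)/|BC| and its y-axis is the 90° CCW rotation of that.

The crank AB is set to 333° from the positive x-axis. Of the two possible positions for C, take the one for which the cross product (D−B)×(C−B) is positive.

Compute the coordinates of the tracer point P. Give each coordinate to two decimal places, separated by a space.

A=(0,0), D=(12.00,0)
B = A + 4.00·(cos333°, sin333°) = (3.5640, -1.8160)
|BD| = 8.6292
circle(B,9.00) ∩ circle(D,8.00): a=5.2996, h=7.2742
  candidates: C₊=(7.2142,6.4106) cross=62.771; C₋=(10.2758,-7.8120) cross=-62.771
  mode + wants cross > 0 → take C=(7.2142,6.4106) (cross=62.771)
ex = (C−B)/|BC| = (0.4056,0.9141); ey = (-0.9141,0.4056)
P = B + 3.36·ex + 1.14·ey = (3.8847,1.7176)

3.88 1.72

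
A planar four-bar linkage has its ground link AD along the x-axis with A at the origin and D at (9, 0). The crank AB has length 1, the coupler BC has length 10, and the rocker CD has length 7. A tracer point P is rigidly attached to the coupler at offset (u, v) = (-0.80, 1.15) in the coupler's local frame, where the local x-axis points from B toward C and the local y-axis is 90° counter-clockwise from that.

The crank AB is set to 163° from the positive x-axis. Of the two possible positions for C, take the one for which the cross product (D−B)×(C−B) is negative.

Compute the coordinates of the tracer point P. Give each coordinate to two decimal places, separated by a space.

-0.76 1.68

A=(0,0), D=(9.00,0)
B = A + 1.00·(cos163°, sin163°) = (-0.9563, 0.2924)
|BD| = 9.9606
circle(B,10.00) ∩ circle(D,7.00): a=7.5404, h=6.5683
  candidates: C₊=(6.7736,6.6365) cross=65.424; C₋=(6.3880,-6.4944) cross=-65.424
  mode - wants cross < 0 → take C=(6.3880,-6.4944) (cross=-65.424)
ex = (C−B)/|BC| = (0.7344,-0.6787); ey = (0.6787,0.7344)
P = B + -0.80·ex + 1.15·ey = (-0.7634,1.6799)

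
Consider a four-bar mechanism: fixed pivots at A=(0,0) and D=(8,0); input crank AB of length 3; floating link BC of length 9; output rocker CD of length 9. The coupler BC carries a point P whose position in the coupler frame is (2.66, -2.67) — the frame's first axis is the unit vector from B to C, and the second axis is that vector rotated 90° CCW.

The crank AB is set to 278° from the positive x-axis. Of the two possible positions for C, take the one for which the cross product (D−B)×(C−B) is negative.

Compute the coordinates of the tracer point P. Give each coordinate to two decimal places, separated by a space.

A=(0,0), D=(8.00,0)
B = A + 3.00·(cos278°, sin278°) = (0.4175, -2.9708)
|BD| = 8.1437
circle(B,9.00) ∩ circle(D,9.00): a=4.0718, h=8.0262
  candidates: C₊=(1.2808,5.9877) cross=65.363; C₋=(7.1367,-8.9585) cross=-65.363
  mode - wants cross < 0 → take C=(7.1367,-8.9585) (cross=-65.363)
ex = (C−B)/|BC| = (0.7466,-0.6653); ey = (0.6653,0.7466)
P = B + 2.66·ex + -2.67·ey = (0.6271,-6.7339)

0.63 -6.73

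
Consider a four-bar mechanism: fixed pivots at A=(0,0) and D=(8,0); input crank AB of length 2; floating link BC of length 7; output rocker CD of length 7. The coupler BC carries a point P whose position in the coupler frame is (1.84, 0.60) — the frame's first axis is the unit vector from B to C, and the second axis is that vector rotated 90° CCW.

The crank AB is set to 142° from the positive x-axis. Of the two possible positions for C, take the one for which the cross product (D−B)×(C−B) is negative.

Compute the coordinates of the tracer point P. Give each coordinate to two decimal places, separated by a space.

A=(0,0), D=(8.00,0)
B = A + 2.00·(cos142°, sin142°) = (-1.5760, 1.2313)
|BD| = 9.6549
circle(B,7.00) ∩ circle(D,7.00): a=4.8274, h=5.0691
  candidates: C₊=(3.8585,5.6434) cross=48.942; C₋=(2.5655,-4.4121) cross=-48.942
  mode - wants cross < 0 → take C=(2.5655,-4.4121) (cross=-48.942)
ex = (C−B)/|BC| = (0.5916,-0.8062); ey = (0.8062,0.5916)
P = B + 1.84·ex + 0.60·ey = (-0.0037,0.1029)

-0.00 0.10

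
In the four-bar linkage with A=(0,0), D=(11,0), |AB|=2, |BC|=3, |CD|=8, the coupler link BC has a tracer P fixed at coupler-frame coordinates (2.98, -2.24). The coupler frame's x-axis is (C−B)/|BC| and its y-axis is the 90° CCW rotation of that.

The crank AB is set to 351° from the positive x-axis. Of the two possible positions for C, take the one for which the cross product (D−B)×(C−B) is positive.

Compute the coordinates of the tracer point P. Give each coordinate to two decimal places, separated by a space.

5.33 1.31

A=(0,0), D=(11.00,0)
B = A + 2.00·(cos351°, sin351°) = (1.9754, -0.3129)
|BD| = 9.0300
circle(B,3.00) ∩ circle(D,8.00): a=1.4696, h=2.6154
  candidates: C₊=(3.3535,2.3519) cross=23.617; C₋=(3.5347,-2.8758) cross=-23.617
  mode + wants cross > 0 → take C=(3.3535,2.3519) (cross=23.617)
ex = (C−B)/|BC| = (0.4594,0.8882); ey = (-0.8882,0.4594)
P = B + 2.98·ex + -2.24·ey = (5.3340,1.3051)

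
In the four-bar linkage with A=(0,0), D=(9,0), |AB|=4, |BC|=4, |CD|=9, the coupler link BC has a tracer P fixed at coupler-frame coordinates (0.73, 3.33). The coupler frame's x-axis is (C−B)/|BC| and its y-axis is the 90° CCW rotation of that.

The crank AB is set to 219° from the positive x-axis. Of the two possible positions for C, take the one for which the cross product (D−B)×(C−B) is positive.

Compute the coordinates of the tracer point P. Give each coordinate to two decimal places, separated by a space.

A=(0,0), D=(9.00,0)
B = A + 4.00·(cos219°, sin219°) = (-3.1086, -2.5173)
|BD| = 12.3675
circle(B,4.00) ∩ circle(D,9.00): a=3.5559, h=1.8319
  candidates: C₊=(0.0000,-0.0000) cross=22.656; C₋=(0.7457,-3.5870) cross=-22.656
  mode + wants cross > 0 → take C=(0.0000,-0.0000) (cross=22.656)
ex = (C−B)/|BC| = (0.7771,0.6293); ey = (-0.6293,0.7771)
P = B + 0.73·ex + 3.33·ey = (-4.6369,0.5300)

-4.64 0.53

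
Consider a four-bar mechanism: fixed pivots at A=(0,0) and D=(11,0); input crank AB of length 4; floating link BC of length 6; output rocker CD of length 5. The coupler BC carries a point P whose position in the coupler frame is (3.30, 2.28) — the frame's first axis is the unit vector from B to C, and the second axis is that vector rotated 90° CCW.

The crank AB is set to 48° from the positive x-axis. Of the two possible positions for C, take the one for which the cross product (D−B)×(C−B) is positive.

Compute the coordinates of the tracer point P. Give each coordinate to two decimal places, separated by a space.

A=(0,0), D=(11.00,0)
B = A + 4.00·(cos48°, sin48°) = (2.6765, 2.9726)
|BD| = 8.8384
circle(B,6.00) ∩ circle(D,5.00): a=5.0415, h=3.2532
  candidates: C₊=(8.5185,4.3407) cross=28.753; C₋=(6.3301,-1.7867) cross=-28.753
  mode + wants cross > 0 → take C=(8.5185,4.3407) (cross=28.753)
ex = (C−B)/|BC| = (0.9737,0.2280); ey = (-0.2280,0.9737)
P = B + 3.30·ex + 2.28·ey = (5.3697,5.9450)

5.37 5.94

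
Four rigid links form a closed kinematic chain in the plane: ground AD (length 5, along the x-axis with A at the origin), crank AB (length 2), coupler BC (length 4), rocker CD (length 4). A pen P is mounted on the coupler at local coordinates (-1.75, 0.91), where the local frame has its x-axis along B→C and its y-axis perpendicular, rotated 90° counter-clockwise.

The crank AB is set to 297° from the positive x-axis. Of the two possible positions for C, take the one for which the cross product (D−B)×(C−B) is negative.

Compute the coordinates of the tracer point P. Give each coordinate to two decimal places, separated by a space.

-0.08 -0.07

A=(0,0), D=(5.00,0)
B = A + 2.00·(cos297°, sin297°) = (0.9080, -1.7820)
|BD| = 4.4632
circle(B,4.00) ∩ circle(D,4.00): a=2.2316, h=3.3196
  candidates: C₊=(1.6286,2.1525) cross=14.816; C₋=(4.2794,-3.9346) cross=-14.816
  mode - wants cross < 0 → take C=(4.2794,-3.9346) (cross=-14.816)
ex = (C−B)/|BC| = (0.8429,-0.5381); ey = (0.5381,0.8429)
P = B + -1.75·ex + 0.91·ey = (-0.0773,-0.0733)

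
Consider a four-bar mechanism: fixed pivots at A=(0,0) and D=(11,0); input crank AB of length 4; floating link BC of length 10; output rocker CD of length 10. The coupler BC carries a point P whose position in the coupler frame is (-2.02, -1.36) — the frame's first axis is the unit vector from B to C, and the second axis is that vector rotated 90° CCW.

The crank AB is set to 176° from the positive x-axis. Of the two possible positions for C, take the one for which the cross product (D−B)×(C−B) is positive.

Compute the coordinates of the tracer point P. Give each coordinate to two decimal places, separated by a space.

-4.65 -2.07

A=(0,0), D=(11.00,0)
B = A + 4.00·(cos176°, sin176°) = (-3.9903, 0.2790)
|BD| = 14.9929
circle(B,10.00) ∩ circle(D,10.00): a=7.4964, h=6.6184
  candidates: C₊=(3.6280,6.7568) cross=99.229; C₋=(3.3817,-6.4778) cross=-99.229
  mode + wants cross > 0 → take C=(3.6280,6.7568) (cross=99.229)
ex = (C−B)/|BC| = (0.7618,0.6478); ey = (-0.6478,0.7618)
P = B + -2.02·ex + -1.36·ey = (-4.6482,-2.0656)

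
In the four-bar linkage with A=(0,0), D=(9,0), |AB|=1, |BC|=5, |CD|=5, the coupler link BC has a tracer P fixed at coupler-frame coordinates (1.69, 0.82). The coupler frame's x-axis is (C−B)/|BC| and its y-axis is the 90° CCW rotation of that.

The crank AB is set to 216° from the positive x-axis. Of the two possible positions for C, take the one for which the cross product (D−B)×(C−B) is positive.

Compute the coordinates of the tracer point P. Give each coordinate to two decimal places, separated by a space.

0.63 0.62

A=(0,0), D=(9.00,0)
B = A + 1.00·(cos216°, sin216°) = (-0.8090, -0.5878)
|BD| = 9.8266
circle(B,5.00) ∩ circle(D,5.00): a=4.9133, h=0.9271
  candidates: C₊=(4.0400,0.6315) cross=9.110; C₋=(4.1509,-1.2193) cross=-9.110
  mode + wants cross > 0 → take C=(4.0400,0.6315) (cross=9.110)
ex = (C−B)/|BC| = (0.9698,0.2439); ey = (-0.2439,0.9698)
P = B + 1.69·ex + 0.82·ey = (0.6300,0.6196)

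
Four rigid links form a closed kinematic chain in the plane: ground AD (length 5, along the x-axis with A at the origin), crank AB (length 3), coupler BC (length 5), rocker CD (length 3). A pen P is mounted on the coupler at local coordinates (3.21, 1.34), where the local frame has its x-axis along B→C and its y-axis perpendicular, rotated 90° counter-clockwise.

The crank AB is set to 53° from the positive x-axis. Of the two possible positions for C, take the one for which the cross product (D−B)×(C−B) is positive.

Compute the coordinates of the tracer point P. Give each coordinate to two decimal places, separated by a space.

5.02 3.74

A=(0,0), D=(5.00,0)
B = A + 3.00·(cos53°, sin53°) = (1.8054, 2.3959)
|BD| = 3.9932
circle(B,5.00) ∩ circle(D,3.00): a=4.0000, h=3.0000
  candidates: C₊=(6.8054,2.3959) cross=11.980; C₋=(3.2055,-2.4041) cross=-11.980
  mode + wants cross > 0 → take C=(6.8054,2.3959) (cross=11.980)
ex = (C−B)/|BC| = (1.0000,-0.0000); ey = (0.0000,1.0000)
P = B + 3.21·ex + 1.34·ey = (5.0154,3.7359)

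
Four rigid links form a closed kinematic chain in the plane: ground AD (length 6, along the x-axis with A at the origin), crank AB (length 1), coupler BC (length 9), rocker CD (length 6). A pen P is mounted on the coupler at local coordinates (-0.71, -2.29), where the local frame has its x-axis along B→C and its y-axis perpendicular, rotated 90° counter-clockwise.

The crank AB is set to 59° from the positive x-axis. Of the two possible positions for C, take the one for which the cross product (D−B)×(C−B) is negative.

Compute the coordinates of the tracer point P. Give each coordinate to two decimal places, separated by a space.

-1.69 -0.09

A=(0,0), D=(6.00,0)
B = A + 1.00·(cos59°, sin59°) = (0.5150, 0.8572)
|BD| = 5.5515
circle(B,9.00) ∩ circle(D,6.00): a=6.8287, h=5.8625
  candidates: C₊=(8.1670,5.5950) cross=32.546; C₋=(6.3567,-5.9894) cross=-32.546
  mode - wants cross < 0 → take C=(6.3567,-5.9894) (cross=-32.546)
ex = (C−B)/|BC| = (0.6491,-0.7607); ey = (0.7607,0.6491)
P = B + -0.71·ex + -2.29·ey = (-1.6879,-0.0891)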